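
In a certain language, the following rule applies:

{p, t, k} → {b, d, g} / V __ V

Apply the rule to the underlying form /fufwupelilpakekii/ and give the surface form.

fufwubelilpagegii

Scanning /fufwupelilpakekii/: /p/ is a voiceless stop between vowels /u/ and /e/, so it voices to [b]; /p/ at position 11 is not in the conditioning environment; /k/ is a voiceless stop between vowels /a/ and /e/, so it voices to [g]; /k/ is a voiceless stop between vowels /e/ and /i/, so it voices to [g].
Result: [fufwubelilpagegii].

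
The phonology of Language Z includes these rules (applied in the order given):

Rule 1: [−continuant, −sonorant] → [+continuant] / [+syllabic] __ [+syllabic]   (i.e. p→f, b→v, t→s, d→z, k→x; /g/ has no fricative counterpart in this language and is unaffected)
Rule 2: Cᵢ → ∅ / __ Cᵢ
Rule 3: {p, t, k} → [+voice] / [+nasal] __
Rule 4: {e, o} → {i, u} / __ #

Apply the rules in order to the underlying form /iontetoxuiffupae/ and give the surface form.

iondesoxuifufai

Rule 1 (intervocalic spirantization): /t/ is a stop between vowels /e/ and /o/, so it spirantizes to the fricative [s]. /p/ is a stop between vowels /u/ and /a/, so it spirantizes to the fricative [f]. /iontetoxuiffupae/ → iontesoxuiffufae.
Rule 2 (degemination): /ff/ is a geminate; the first /f/ deletes. /iontesoxuiffufae/ → iontesoxuifufae.
Rule 3 (post-nasal voicing): /t/ is a voiceless stop immediately after the nasal /n/, so it voices to [d]. /iontesoxuifufae/ → iondesoxuifufae.
Rule 4 (final vowel raising): /e/ is a mid vowel in word-final position, so it raises to [i]. /iondesoxuifufae/ → iondesoxuifufai.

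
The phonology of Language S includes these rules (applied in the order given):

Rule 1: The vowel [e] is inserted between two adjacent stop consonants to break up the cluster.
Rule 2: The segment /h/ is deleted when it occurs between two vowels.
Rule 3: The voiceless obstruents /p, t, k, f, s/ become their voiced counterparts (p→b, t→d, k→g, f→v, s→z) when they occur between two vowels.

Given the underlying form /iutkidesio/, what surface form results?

Rule 1 (stop-cluster e-epenthesis): /t/ and /k/ form a stop–stop cluster, so [e] is inserted between them. /iutkidesio/ → iutekidesio.
Rule 2 (intervocalic h-deletion): no segment meets the environment; /iutekidesio/ is unchanged.
Rule 3 (intervocalic voicing): /t/ is a voiceless obstruent between vowels /u/ and /e/, so it voices to [d]. /k/ is a voiceless obstruent between vowels /e/ and /i/, so it voices to [g]. /s/ is a voiceless obstruent between vowels /e/ and /i/, so it voices to [z]. /iutekidesio/ → iudegidezio.

iudegidezio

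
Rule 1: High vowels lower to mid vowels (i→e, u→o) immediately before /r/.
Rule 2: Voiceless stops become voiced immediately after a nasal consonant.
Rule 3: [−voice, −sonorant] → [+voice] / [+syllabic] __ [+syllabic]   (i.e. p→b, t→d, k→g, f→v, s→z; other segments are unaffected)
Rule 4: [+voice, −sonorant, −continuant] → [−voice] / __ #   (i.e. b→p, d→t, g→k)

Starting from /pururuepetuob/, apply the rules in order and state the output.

Rule 1 (pre-rhotic lowering): /u/ is a high vowel immediately before /r/, so it lowers to [o]. /u/ is a high vowel immediately before /r/, so it lowers to [o]. /pururuepetuob/ → pororuepetuob.
Rule 2 (post-nasal voicing): no segment meets the environment; /pororuepetuob/ is unchanged.
Rule 3 (intervocalic voicing): /p/ is a voiceless obstruent between vowels /e/ and /e/, so it voices to [b]. /t/ is a voiceless obstruent between vowels /e/ and /u/, so it voices to [d]. /pororuepetuob/ → pororuebeduob.
Rule 4 (final devoicing): /b/ is a voiced stop in word-final position, so it devoices to [p]. /pororuebeduob/ → pororuebeduop.

pororuebeduop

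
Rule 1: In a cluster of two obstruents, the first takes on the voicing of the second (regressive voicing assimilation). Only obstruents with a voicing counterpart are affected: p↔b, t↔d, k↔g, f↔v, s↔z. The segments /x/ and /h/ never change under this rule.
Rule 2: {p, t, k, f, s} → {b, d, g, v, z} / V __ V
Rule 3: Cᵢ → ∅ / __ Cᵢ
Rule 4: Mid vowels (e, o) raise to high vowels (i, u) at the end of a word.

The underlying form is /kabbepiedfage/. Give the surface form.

kabebietfagi

Rule 1 (regressive voicing assimilation): /d/ precedes the voiceless obstruent /f/, so it devoices to [t] by assimilation. /kabbepiedfage/ → kabbepietfage.
Rule 2 (intervocalic voicing): /p/ is a voiceless obstruent between vowels /e/ and /i/, so it voices to [b]. /kabbepietfage/ → kabbebietfage.
Rule 3 (degemination): /bb/ is a geminate; the first /b/ deletes. /kabbebietfage/ → kabebietfage.
Rule 4 (final vowel raising): /e/ is a mid vowel in word-final position, so it raises to [i]. /kabebietfage/ → kabebietfagi.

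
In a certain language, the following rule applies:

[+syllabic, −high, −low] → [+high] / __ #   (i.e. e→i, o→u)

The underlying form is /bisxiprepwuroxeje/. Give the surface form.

bisxiprepwuroxeji

/e/ is a mid vowel in word-final position, so it raises to [i].
The other instances of /e/, /o/ do not occur in the required environment and remain unchanged.
Surface form: [bisxiprepwuroxeji].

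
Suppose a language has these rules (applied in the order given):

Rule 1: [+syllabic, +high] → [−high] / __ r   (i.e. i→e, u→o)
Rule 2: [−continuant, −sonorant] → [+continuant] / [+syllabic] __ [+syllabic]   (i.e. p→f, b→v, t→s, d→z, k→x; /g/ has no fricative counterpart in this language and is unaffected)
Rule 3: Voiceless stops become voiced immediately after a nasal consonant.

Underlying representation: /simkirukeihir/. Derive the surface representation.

Rule 1 (pre-rhotic lowering): /i/ is a high vowel immediately before /r/, so it lowers to [e]. /i/ is a high vowel immediately before /r/, so it lowers to [e]. /simkirukeihir/ → simkerukeiher.
Rule 2 (intervocalic spirantization): /k/ is a stop between vowels /u/ and /e/, so it spirantizes to the fricative [x]. /simkerukeiher/ → simkeruxeiher.
Rule 3 (post-nasal voicing): /k/ is a voiceless stop immediately after the nasal /m/, so it voices to [g]. /simkeruxeiher/ → simgeruxeiher.

simgeruxeiher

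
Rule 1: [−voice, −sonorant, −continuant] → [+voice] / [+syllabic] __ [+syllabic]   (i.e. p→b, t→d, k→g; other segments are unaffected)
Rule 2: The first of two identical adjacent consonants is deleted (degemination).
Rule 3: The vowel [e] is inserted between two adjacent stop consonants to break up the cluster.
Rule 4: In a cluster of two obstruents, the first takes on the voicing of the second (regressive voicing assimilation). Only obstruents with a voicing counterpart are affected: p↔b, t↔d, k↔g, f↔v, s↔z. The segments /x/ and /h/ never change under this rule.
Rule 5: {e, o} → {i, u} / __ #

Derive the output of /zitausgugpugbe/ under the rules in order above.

Rule 1 (intervocalic voicing): /t/ is a voiceless stop between vowels /i/ and /a/, so it voices to [d]. /zitausgugpugbe/ → zidausgugpugbe.
Rule 2 (degemination): no segment meets the environment; /zidausgugpugbe/ is unchanged.
Rule 3 (stop-cluster e-epenthesis): /g/ and /p/ form a stop–stop cluster, so [e] is inserted between them. /g/ and /b/ form a stop–stop cluster, so [e] is inserted between them. /zidausgugpugbe/ → zidausgugepugebe.
Rule 4 (regressive voicing assimilation): /s/ precedes the voiced obstruent /g/, so it voices to [z] by assimilation. /zidausgugepugebe/ → zidauzgugepugebe.
Rule 5 (final vowel raising): /e/ is a mid vowel in word-final position, so it raises to [i]. /zidauzgugepugebe/ → zidauzgugepugebi.

zidauzgugepugebi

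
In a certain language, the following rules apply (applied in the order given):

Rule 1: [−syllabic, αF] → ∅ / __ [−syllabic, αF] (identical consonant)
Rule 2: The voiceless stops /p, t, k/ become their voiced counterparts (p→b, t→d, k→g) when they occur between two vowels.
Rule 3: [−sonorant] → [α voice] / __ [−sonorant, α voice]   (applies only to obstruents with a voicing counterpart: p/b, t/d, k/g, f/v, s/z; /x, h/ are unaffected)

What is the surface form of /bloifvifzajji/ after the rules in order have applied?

Rule 1 (degemination): /jj/ is a geminate; the first /j/ deletes. /bloifvifzajji/ → bloifvifzaji.
Rule 2 (intervocalic voicing): no segment meets the environment; /bloifvifzaji/ is unchanged.
Rule 3 (regressive voicing assimilation): /f/ precedes the voiced obstruent /v/, so it voices to [v] by assimilation. /f/ precedes the voiced obstruent /z/, so it voices to [v] by assimilation. /bloifvifzaji/ → bloivvivzaji.

bloivvivzaji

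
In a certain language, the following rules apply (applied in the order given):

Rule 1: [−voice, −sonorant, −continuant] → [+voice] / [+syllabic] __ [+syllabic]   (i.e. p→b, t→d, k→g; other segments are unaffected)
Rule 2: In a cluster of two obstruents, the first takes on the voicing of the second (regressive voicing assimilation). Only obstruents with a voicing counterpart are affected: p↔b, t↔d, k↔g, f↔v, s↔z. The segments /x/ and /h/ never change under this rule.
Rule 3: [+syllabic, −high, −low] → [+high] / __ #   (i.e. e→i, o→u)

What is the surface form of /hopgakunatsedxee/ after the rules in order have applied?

hobgagunatsetxei

Rule 1 (intervocalic voicing): /k/ is a voiceless stop between vowels /a/ and /u/, so it voices to [g]. /hopgakunatsedxee/ → hopgagunatsedxee.
Rule 2 (regressive voicing assimilation): /p/ precedes the voiced obstruent /g/, so it voices to [b] by assimilation. /d/ precedes the voiceless obstruent /x/, so it devoices to [t] by assimilation. /hopgagunatsedxee/ → hobgagunatsetxee.
Rule 3 (final vowel raising): /e/ is a mid vowel in word-final position, so it raises to [i]. /hobgagunatsetxee/ → hobgagunatsetxei.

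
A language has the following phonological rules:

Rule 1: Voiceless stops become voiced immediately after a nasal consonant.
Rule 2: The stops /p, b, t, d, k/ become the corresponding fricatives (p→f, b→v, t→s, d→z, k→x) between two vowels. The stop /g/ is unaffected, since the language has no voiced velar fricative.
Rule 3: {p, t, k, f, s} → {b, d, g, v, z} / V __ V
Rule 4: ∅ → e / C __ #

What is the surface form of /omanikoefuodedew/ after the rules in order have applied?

omanixoevuozezewe

Rule 1 (post-nasal voicing): no segment meets the environment; /omanikoefuodedew/ is unchanged.
Rule 2 (intervocalic spirantization): /k/ is a stop between vowels /i/ and /o/, so it spirantizes to the fricative [x]. /d/ is a stop between vowels /o/ and /e/, so it spirantizes to the fricative [z]. /d/ is a stop between vowels /e/ and /e/, so it spirantizes to the fricative [z]. /omanikoefuodedew/ → omanixoefuozezew.
Rule 3 (intervocalic voicing): /f/ is a voiceless obstruent between vowels /e/ and /u/, so it voices to [v]. /omanixoefuozezew/ → omanixoevuozezew.
Rule 4 (final e-epenthesis): the form ends in the consonant /w/, so [e] is inserted word-finally. /omanixoevuozezew/ → omanixoevuozezewe.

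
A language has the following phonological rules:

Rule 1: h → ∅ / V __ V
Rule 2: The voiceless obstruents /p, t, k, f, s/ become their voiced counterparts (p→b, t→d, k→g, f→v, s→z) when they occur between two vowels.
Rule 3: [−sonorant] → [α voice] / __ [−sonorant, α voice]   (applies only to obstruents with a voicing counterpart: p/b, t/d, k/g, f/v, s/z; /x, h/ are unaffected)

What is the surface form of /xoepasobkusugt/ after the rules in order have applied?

xoebazopkuzukt

Rule 1 (intervocalic h-deletion): no segment meets the environment; /xoepasobkusugt/ is unchanged.
Rule 2 (intervocalic voicing): /p/ is a voiceless obstruent between vowels /e/ and /a/, so it voices to [b]. /s/ is a voiceless obstruent between vowels /a/ and /o/, so it voices to [z]. /s/ is a voiceless obstruent between vowels /u/ and /u/, so it voices to [z]. /xoepasobkusugt/ → xoebazobkuzugt.
Rule 3 (regressive voicing assimilation): /b/ precedes the voiceless obstruent /k/, so it devoices to [p] by assimilation. /g/ precedes the voiceless obstruent /t/, so it devoices to [k] by assimilation. /xoebazobkuzugt/ → xoebazopkuzukt.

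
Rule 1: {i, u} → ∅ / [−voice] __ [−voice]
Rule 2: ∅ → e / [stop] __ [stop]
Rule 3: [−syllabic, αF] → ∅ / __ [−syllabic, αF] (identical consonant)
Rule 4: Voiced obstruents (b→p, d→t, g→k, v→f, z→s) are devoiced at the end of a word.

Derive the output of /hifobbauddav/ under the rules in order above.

hfobebaudedaf

Rule 1 (high vowel syncope): /i/ is a high vowel flanked by voiceless consonants /h/ and /f/, so it deletes. /hifobbauddav/ → hfobbauddav.
Rule 2 (stop-cluster e-epenthesis): /b/ and /b/ form a stop–stop cluster, so [e] is inserted between them. /d/ and /d/ form a stop–stop cluster, so [e] is inserted between them. /hfobbauddav/ → hfobebaudedav.
Rule 3 (degemination): no segment meets the environment; /hfobebaudedav/ is unchanged.
Rule 4 (final devoicing): /v/ is a voiced obstruent in word-final position, so it devoices to [f]. /hfobebaudedav/ → hfobebaudedaf.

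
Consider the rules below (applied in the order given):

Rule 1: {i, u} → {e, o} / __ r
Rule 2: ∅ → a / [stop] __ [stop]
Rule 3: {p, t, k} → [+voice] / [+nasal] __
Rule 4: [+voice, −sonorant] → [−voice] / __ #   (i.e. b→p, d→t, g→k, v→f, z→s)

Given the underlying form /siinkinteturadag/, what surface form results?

siingindetoradak

Rule 1 (pre-rhotic lowering): /u/ is a high vowel immediately before /r/, so it lowers to [o]. /siinkinteturadag/ → siinkintetoradag.
Rule 2 (stop-cluster a-epenthesis): no segment meets the environment; /siinkintetoradag/ is unchanged.
Rule 3 (post-nasal voicing): /k/ is a voiceless stop immediately after the nasal /n/, so it voices to [g]. /t/ is a voiceless stop immediately after the nasal /n/, so it voices to [d]. /siinkintetoradag/ → siingindetoradag.
Rule 4 (final devoicing): /g/ is a voiced obstruent in word-final position, so it devoices to [k]. /siingindetoradag/ → siingindetoradak.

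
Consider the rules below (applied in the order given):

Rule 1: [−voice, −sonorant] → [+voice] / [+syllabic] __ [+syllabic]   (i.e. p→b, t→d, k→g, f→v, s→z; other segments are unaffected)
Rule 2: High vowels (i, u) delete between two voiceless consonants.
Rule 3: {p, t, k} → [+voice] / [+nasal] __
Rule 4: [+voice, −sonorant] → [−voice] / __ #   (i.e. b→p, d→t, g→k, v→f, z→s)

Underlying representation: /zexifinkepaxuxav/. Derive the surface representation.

Rule 1 (intervocalic voicing): /f/ is a voiceless obstruent between vowels /i/ and /i/, so it voices to [v]. /p/ is a voiceless obstruent between vowels /e/ and /a/, so it voices to [b]. /zexifinkepaxuxav/ → zexivinkebaxuxav.
Rule 2 (high vowel syncope): /u/ is a high vowel flanked by voiceless consonants /x/ and /x/, so it deletes. /zexivinkebaxuxav/ → zexivinkebaxxav.
Rule 3 (post-nasal voicing): /k/ is a voiceless stop immediately after the nasal /n/, so it voices to [g]. /zexivinkebaxxav/ → zexivingebaxxav.
Rule 4 (final devoicing): /v/ is a voiced obstruent in word-final position, so it devoices to [f]. /zexivingebaxxav/ → zexivingebaxxaf.

zexivingebaxxaf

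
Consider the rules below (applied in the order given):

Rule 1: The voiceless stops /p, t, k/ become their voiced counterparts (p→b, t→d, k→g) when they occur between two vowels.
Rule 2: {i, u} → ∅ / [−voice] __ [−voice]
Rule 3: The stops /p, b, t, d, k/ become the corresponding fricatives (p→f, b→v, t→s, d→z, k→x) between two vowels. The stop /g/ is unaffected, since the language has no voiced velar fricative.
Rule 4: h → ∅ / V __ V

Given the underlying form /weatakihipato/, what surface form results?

weazagiivazo

Rule 1 (intervocalic voicing): /t/ is a voiceless stop between vowels /a/ and /a/, so it voices to [d]. /k/ is a voiceless stop between vowels /a/ and /i/, so it voices to [g]. /p/ is a voiceless stop between vowels /i/ and /a/, so it voices to [b]. /t/ is a voiceless stop between vowels /a/ and /o/, so it voices to [d]. /weatakihipato/ → weadagihibado.
Rule 2 (high vowel syncope): no segment meets the environment; /weadagihibado/ is unchanged.
Rule 3 (intervocalic spirantization): /d/ is a stop between vowels /a/ and /a/, so it spirantizes to the fricative [z]. /b/ is a stop between vowels /i/ and /a/, so it spirantizes to the fricative [v]. /d/ is a stop between vowels /a/ and /o/, so it spirantizes to the fricative [z]. /weadagihibado/ → weazagihivazo.
Rule 4 (intervocalic h-deletion): /h/ occurs between vowels /i/ and /i/, so it deletes. /weazagihivazo/ → weazagiivazo.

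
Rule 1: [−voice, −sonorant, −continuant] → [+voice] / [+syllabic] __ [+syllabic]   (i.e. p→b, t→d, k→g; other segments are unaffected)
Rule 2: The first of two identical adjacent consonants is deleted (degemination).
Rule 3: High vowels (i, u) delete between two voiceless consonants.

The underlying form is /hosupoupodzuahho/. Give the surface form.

hosuboubodzuaho

Rule 1 (intervocalic voicing): /p/ is a voiceless stop between vowels /u/ and /o/, so it voices to [b]. /p/ is a voiceless stop between vowels /u/ and /o/, so it voices to [b]. /hosupoupodzuahho/ → hosuboubodzuahho.
Rule 2 (degemination): /hh/ is a geminate; the first /h/ deletes. /hosuboubodzuahho/ → hosuboubodzuaho.
Rule 3 (high vowel syncope): no segment meets the environment; /hosuboubodzuaho/ is unchanged.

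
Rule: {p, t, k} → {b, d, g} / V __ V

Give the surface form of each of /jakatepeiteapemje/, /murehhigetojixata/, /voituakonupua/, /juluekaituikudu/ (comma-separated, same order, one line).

/jakatepeiteapemje/: /k/ is a voiceless stop between vowels /a/ and /a/, so it voices to [g]. /t/ is a voiceless stop between vowels /a/ and /e/, so it voices to [d]. /p/ is a voiceless stop between vowels /e/ and /e/, so it voices to [b]. /t/ is a voiceless stop between vowels /i/ and /e/, so it voices to [d]. /p/ is a voiceless stop between vowels /a/ and /e/, so it voices to [b]. → [jagadebeideabemje].
/murehhigetojixata/: /t/ is a voiceless stop between vowels /e/ and /o/, so it voices to [d]. /t/ is a voiceless stop between vowels /a/ and /a/, so it voices to [d]. → [murehhigedojixada].
/voituakonupua/: /t/ is a voiceless stop between vowels /i/ and /u/, so it voices to [d]. /k/ is a voiceless stop between vowels /a/ and /o/, so it voices to [g]. /p/ is a voiceless stop between vowels /u/ and /u/, so it voices to [b]. → [voiduagonubua].
/juluekaituikudu/: /k/ is a voiceless stop between vowels /e/ and /a/, so it voices to [g]. /t/ is a voiceless stop between vowels /i/ and /u/, so it voices to [d]. /k/ is a voiceless stop between vowels /i/ and /u/, so it voices to [g]. → [juluegaiduigudu].

jagadebeideabemje, murehhigedojixada, voiduagonubua, juluegaiduigudu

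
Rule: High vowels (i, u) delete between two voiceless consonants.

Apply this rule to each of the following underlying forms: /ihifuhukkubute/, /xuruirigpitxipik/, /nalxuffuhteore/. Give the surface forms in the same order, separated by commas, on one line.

ihfhkkubute, xuruirigptxpk, nalxffhteore

/ihifuhukkubute/: /i/ is a high vowel flanked by voiceless consonants /h/ and /f/, so it deletes. /u/ is a high vowel flanked by voiceless consonants /f/ and /h/, so it deletes. /u/ is a high vowel flanked by voiceless consonants /h/ and /k/, so it deletes. → [ihfhkkubute].
/xuruirigpitxipik/: /i/ is a high vowel flanked by voiceless consonants /p/ and /t/, so it deletes. /i/ is a high vowel flanked by voiceless consonants /x/ and /p/, so it deletes. /i/ is a high vowel flanked by voiceless consonants /p/ and /k/, so it deletes. → [xuruirigptxpk].
/nalxuffuhteore/: /u/ is a high vowel flanked by voiceless consonants /x/ and /f/, so it deletes. /u/ is a high vowel flanked by voiceless consonants /f/ and /h/, so it deletes. → [nalxffhteore].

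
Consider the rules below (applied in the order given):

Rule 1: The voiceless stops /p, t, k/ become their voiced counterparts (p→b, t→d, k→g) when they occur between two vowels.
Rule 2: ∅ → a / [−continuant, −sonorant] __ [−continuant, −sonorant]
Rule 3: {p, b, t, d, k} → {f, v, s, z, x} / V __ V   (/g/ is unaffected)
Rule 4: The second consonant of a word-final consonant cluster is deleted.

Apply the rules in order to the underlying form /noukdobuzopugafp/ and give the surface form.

nouxazovuzovugaf

Rule 1 (intervocalic voicing): /p/ is a voiceless stop between vowels /o/ and /u/, so it voices to [b]. /noukdobuzopugafp/ → noukdobuzobugafp.
Rule 2 (stop-cluster a-epenthesis): /k/ and /d/ form a stop–stop cluster, so [a] is inserted between them. /noukdobuzobugafp/ → noukadobuzobugafp.
Rule 3 (intervocalic spirantization): /k/ is a stop between vowels /u/ and /a/, so it spirantizes to the fricative [x]. /d/ is a stop between vowels /a/ and /o/, so it spirantizes to the fricative [z]. /b/ is a stop between vowels /o/ and /u/, so it spirantizes to the fricative [v]. /b/ is a stop between vowels /o/ and /u/, so it spirantizes to the fricative [v]. /noukadobuzobugafp/ → nouxazovuzovugafp.
Rule 4 (final cluster simplification): /p/ is the second consonant of a word-final cluster /fp/, so it deletes. /nouxazovuzovugafp/ → nouxazovuzovugaf.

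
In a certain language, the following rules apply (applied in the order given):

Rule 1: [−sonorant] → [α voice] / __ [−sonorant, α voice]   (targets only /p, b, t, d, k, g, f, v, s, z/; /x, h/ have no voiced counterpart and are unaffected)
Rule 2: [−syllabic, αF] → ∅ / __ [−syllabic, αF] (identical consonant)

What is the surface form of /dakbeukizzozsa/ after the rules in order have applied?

Rule 1 (regressive voicing assimilation): /k/ precedes the voiced obstruent /b/, so it voices to [g] by assimilation. /z/ precedes the voiceless obstruent /s/, so it devoices to [s] by assimilation. /dakbeukizzozsa/ → dagbeukizzossa.
Rule 2 (degemination): /zz/ is a geminate; the first /z/ deletes. /ss/ is a geminate; the first /s/ deletes. /dagbeukizzossa/ → dagbeukizosa.

dagbeukizosa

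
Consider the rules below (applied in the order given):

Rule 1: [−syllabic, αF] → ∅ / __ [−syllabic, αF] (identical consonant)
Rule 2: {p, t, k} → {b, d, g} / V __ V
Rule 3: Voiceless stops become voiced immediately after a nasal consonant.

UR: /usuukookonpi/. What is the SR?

Rule 1 (degemination): no segment meets the environment; /usuukookonpi/ is unchanged.
Rule 2 (intervocalic voicing): /k/ is a voiceless stop between vowels /u/ and /o/, so it voices to [g]. /k/ is a voiceless stop between vowels /o/ and /o/, so it voices to [g]. /usuukookonpi/ → usuugoogonpi.
Rule 3 (post-nasal voicing): /p/ is a voiceless stop immediately after the nasal /n/, so it voices to [b]. /usuugoogonpi/ → usuugoogonbi.

usuugoogonbi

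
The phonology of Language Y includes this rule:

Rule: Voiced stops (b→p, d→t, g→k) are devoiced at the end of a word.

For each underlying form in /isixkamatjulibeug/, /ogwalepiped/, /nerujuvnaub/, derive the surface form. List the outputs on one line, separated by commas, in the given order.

/isixkamatjulibeug/: /g/ is a voiced stop in word-final position, so it devoices to [k]. → [isixkamatjulibeuk].
/ogwalepiped/: /d/ is a voiced stop in word-final position, so it devoices to [t]. → [ogwalepipet].
/nerujuvnaub/: /b/ is a voiced stop in word-final position, so it devoices to [p]. → [nerujuvnaup].

isixkamatjulibeuk, ogwalepipet, nerujuvnaup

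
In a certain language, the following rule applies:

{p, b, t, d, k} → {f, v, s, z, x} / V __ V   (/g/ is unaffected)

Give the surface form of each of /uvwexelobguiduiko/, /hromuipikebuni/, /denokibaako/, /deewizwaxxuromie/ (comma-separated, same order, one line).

/uvwexelobguiduiko/: /d/ is a stop between vowels /i/ and /u/, so it spirantizes to the fricative [z]. /k/ is a stop between vowels /i/ and /o/, so it spirantizes to the fricative [x]. → [uvwexelobguizuixo].
/hromuipikebuni/: /p/ is a stop between vowels /i/ and /i/, so it spirantizes to the fricative [f]. /k/ is a stop between vowels /i/ and /e/, so it spirantizes to the fricative [x]. /b/ is a stop between vowels /e/ and /u/, so it spirantizes to the fricative [v]. → [hromuifixevuni].
/denokibaako/: /k/ is a stop between vowels /o/ and /i/, so it spirantizes to the fricative [x]. /b/ is a stop between vowels /i/ and /a/, so it spirantizes to the fricative [v]. /k/ is a stop between vowels /a/ and /o/, so it spirantizes to the fricative [x]. → [denoxivaaxo].
/deewizwaxxuromie/: the rule's environment is not met; surfaces unchanged as [deewizwaxxuromie].

uvwexelobguizuixo, hromuifixevuni, denoxivaaxo, deewizwaxxuromie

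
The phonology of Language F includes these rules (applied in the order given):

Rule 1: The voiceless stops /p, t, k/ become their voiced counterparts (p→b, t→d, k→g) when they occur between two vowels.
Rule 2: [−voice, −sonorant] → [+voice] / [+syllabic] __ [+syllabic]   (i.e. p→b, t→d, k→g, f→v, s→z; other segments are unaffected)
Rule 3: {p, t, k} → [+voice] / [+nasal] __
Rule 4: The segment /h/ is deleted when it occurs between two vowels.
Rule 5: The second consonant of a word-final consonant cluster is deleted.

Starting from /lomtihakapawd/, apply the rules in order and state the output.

lomdiagabaw

Rule 1 (intervocalic voicing): /k/ is a voiceless stop between vowels /a/ and /a/, so it voices to [g]. /p/ is a voiceless stop between vowels /a/ and /a/, so it voices to [b]. /lomtihakapawd/ → lomtihagabawd.
Rule 2 (intervocalic voicing): no segment meets the environment; /lomtihagabawd/ is unchanged.
Rule 3 (post-nasal voicing): /t/ is a voiceless stop immediately after the nasal /m/, so it voices to [d]. /lomtihagabawd/ → lomdihagabawd.
Rule 4 (intervocalic h-deletion): /h/ occurs between vowels /i/ and /a/, so it deletes. /lomdihagabawd/ → lomdiagabawd.
Rule 5 (final cluster simplification): /d/ is the second consonant of a word-final cluster /wd/, so it deletes. /lomdiagabawd/ → lomdiagabaw.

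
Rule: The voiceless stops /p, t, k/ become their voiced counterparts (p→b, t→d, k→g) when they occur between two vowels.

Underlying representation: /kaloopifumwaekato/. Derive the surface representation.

kaloobifumwaegado

/p/ is a voiceless stop between vowels /o/ and /i/, so it voices to [b].
/k/ is a voiceless stop between vowels /e/ and /a/, so it voices to [g].
/t/ is a voiceless stop between vowels /a/ and /o/, so it voices to [d].
Surface form: [kaloobifumwaegado].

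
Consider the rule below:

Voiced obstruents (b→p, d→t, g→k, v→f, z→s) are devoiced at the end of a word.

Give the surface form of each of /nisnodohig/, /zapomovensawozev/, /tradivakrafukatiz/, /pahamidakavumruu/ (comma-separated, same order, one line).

nisnodohik, zapomovensawozef, tradivakrafukatis, pahamidakavumruu

/nisnodohig/: /g/ is a voiced obstruent in word-final position, so it devoices to [k]. → [nisnodohik].
/zapomovensawozev/: /v/ is a voiced obstruent in word-final position, so it devoices to [f]. → [zapomovensawozef].
/tradivakrafukatiz/: /z/ is a voiced obstruent in word-final position, so it devoices to [s]. → [tradivakrafukatis].
/pahamidakavumruu/: the rule's environment is not met; surfaces unchanged as [pahamidakavumruu].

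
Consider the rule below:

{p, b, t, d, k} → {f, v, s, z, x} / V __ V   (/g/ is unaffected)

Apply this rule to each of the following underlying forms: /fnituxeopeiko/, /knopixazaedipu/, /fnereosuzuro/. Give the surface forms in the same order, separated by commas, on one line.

/fnituxeopeiko/: /t/ is a stop between vowels /i/ and /u/, so it spirantizes to the fricative [s]. /p/ is a stop between vowels /o/ and /e/, so it spirantizes to the fricative [f]. /k/ is a stop between vowels /i/ and /o/, so it spirantizes to the fricative [x]. → [fnisuxeofeixo].
/knopixazaedipu/: /p/ is a stop between vowels /o/ and /i/, so it spirantizes to the fricative [f]. /d/ is a stop between vowels /e/ and /i/, so it spirantizes to the fricative [z]. /p/ is a stop between vowels /i/ and /u/, so it spirantizes to the fricative [f]. → [knofixazaezifu].
/fnereosuzuro/: the rule's environment is not met; surfaces unchanged as [fnereosuzuro].

fnisuxeofeixo, knofixazaezifu, fnereosuzuro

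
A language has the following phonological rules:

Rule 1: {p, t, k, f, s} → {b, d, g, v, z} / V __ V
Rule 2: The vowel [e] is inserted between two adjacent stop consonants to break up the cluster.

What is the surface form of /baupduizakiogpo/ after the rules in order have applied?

baupeduizagiogepo

Rule 1 (intervocalic voicing): /k/ is a voiceless obstruent between vowels /a/ and /i/, so it voices to [g]. /baupduizakiogpo/ → baupduizagiogpo.
Rule 2 (stop-cluster e-epenthesis): /p/ and /d/ form a stop–stop cluster, so [e] is inserted between them. /g/ and /p/ form a stop–stop cluster, so [e] is inserted between them. /baupduizagiogpo/ → baupeduizagiogepo.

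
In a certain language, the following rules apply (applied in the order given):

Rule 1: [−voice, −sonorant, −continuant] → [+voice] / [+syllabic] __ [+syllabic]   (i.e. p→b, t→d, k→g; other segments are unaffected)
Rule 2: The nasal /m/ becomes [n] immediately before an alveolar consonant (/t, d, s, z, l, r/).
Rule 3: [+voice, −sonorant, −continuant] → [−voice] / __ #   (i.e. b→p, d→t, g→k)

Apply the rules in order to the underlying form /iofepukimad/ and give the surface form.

iofebugimat

Rule 1 (intervocalic voicing): /p/ is a voiceless stop between vowels /e/ and /u/, so it voices to [b]. /k/ is a voiceless stop between vowels /u/ and /i/, so it voices to [g]. /iofepukimad/ → iofebugimad.
Rule 2 (nasal place assimilation): no segment meets the environment; /iofebugimad/ is unchanged.
Rule 3 (final devoicing): /d/ is a voiced stop in word-final position, so it devoices to [t]. /iofebugimad/ → iofebugimat.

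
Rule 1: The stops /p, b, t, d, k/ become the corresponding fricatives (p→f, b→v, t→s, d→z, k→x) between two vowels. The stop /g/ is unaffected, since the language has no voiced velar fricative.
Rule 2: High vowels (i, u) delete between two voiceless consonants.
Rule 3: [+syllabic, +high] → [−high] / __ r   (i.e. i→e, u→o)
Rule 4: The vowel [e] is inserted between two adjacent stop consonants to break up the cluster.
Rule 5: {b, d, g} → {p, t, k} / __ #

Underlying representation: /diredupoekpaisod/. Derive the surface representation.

derezufoekepaisot

Rule 1 (intervocalic spirantization): /d/ is a stop between vowels /e/ and /u/, so it spirantizes to the fricative [z]. /p/ is a stop between vowels /u/ and /o/, so it spirantizes to the fricative [f]. /diredupoekpaisod/ → direzufoekpaisod.
Rule 2 (high vowel syncope): no segment meets the environment; /direzufoekpaisod/ is unchanged.
Rule 3 (pre-rhotic lowering): /i/ is a high vowel immediately before /r/, so it lowers to [e]. /direzufoekpaisod/ → derezufoekpaisod.
Rule 4 (stop-cluster e-epenthesis): /k/ and /p/ form a stop–stop cluster, so [e] is inserted between them. /derezufoekpaisod/ → derezufoekepaisod.
Rule 5 (final devoicing): /d/ is a voiced stop in word-final position, so it devoices to [t]. /derezufoekepaisod/ → derezufoekepaisot.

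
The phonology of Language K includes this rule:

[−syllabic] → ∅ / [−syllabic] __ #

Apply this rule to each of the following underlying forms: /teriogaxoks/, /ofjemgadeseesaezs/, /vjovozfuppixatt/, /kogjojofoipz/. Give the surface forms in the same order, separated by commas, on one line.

teriogaxok, ofjemgadeseesaez, vjovozfuppixat, kogjojofoip

/teriogaxoks/: /s/ is the second consonant of a word-final cluster /ks/, so it deletes. → [teriogaxok].
/ofjemgadeseesaezs/: /s/ is the second consonant of a word-final cluster /zs/, so it deletes. → [ofjemgadeseesaez].
/vjovozfuppixatt/: /t/ is the second consonant of a word-final cluster /tt/, so it deletes. → [vjovozfuppixat].
/kogjojofoipz/: /z/ is the second consonant of a word-final cluster /pz/, so it deletes. → [kogjojofoip].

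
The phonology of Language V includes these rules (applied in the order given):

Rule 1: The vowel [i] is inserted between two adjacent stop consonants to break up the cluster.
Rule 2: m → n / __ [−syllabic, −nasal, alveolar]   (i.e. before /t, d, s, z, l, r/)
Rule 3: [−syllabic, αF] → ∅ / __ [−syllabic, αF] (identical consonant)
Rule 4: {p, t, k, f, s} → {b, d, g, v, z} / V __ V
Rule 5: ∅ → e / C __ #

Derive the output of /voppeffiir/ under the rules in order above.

vobibeviire

Rule 1 (stop-cluster i-epenthesis): /p/ and /p/ form a stop–stop cluster, so [i] is inserted between them. /voppeffiir/ → vopipeffiir.
Rule 2 (nasal place assimilation): no segment meets the environment; /vopipeffiir/ is unchanged.
Rule 3 (degemination): /ff/ is a geminate; the first /f/ deletes. /vopipeffiir/ → vopipefiir.
Rule 4 (intervocalic voicing): /p/ is a voiceless obstruent between vowels /o/ and /i/, so it voices to [b]. /p/ is a voiceless obstruent between vowels /i/ and /e/, so it voices to [b]. /f/ is a voiceless obstruent between vowels /e/ and /i/, so it voices to [v]. /vopipefiir/ → vobibeviir.
Rule 5 (final e-epenthesis): the form ends in the consonant /r/, so [e] is inserted word-finally. /vobibeviir/ → vobibeviire.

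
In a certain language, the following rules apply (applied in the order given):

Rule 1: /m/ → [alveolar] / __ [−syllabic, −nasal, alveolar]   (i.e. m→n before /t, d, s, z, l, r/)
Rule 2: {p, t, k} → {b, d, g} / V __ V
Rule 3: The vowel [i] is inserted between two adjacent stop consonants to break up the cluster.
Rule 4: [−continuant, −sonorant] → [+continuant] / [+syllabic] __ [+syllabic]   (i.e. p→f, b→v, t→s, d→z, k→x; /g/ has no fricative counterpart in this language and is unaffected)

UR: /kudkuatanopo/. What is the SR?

kuzixuazanovo

Rule 1 (nasal place assimilation): no segment meets the environment; /kudkuatanopo/ is unchanged.
Rule 2 (intervocalic voicing): /t/ is a voiceless stop between vowels /a/ and /a/, so it voices to [d]. /p/ is a voiceless stop between vowels /o/ and /o/, so it voices to [b]. /kudkuatanopo/ → kudkuadanobo.
Rule 3 (stop-cluster i-epenthesis): /d/ and /k/ form a stop–stop cluster, so [i] is inserted between them. /kudkuadanobo/ → kudikuadanobo.
Rule 4 (intervocalic spirantization): /d/ is a stop between vowels /u/ and /i/, so it spirantizes to the fricative [z]. /k/ is a stop between vowels /i/ and /u/, so it spirantizes to the fricative [x]. /d/ is a stop between vowels /a/ and /a/, so it spirantizes to the fricative [z]. /b/ is a stop between vowels /o/ and /o/, so it spirantizes to the fricative [v]. /kudikuadanobo/ → kuzixuazanovo.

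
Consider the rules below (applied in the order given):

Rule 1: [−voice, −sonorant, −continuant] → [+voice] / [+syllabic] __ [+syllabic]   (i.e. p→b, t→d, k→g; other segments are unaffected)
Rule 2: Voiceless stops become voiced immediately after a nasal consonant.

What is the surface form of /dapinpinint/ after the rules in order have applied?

Rule 1 (intervocalic voicing): /p/ is a voiceless stop between vowels /a/ and /i/, so it voices to [b]. /dapinpinint/ → dabinpinint.
Rule 2 (post-nasal voicing): /p/ is a voiceless stop immediately after the nasal /n/, so it voices to [b]. /t/ is a voiceless stop immediately after the nasal /n/, so it voices to [d]. /dabinpinint/ → dabinbinind.

dabinbinind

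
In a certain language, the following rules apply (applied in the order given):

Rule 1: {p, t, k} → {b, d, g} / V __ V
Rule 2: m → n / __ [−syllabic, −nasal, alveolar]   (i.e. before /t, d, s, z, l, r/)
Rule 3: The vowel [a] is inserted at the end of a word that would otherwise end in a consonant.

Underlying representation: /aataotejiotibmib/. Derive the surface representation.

Rule 1 (intervocalic voicing): /t/ is a voiceless stop between vowels /a/ and /a/, so it voices to [d]. /t/ is a voiceless stop between vowels /o/ and /e/, so it voices to [d]. /t/ is a voiceless stop between vowels /o/ and /i/, so it voices to [d]. /aataotejiotibmib/ → aadaodejiodibmib.
Rule 2 (nasal place assimilation): no segment meets the environment; /aadaodejiodibmib/ is unchanged.
Rule 3 (final a-epenthesis): the form ends in the consonant /b/, so [a] is inserted word-finally. /aadaodejiodibmib/ → aadaodejiodibmiba.

aadaodejiodibmiba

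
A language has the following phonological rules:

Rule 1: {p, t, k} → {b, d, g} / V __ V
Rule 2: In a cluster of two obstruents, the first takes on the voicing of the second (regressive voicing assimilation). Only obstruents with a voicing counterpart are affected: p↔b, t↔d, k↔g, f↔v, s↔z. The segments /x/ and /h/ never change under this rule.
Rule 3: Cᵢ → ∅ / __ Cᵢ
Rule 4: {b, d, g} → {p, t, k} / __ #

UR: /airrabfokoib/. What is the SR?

airapfogoip

Rule 1 (intervocalic voicing): /k/ is a voiceless stop between vowels /o/ and /o/, so it voices to [g]. /airrabfokoib/ → airrabfogoib.
Rule 2 (regressive voicing assimilation): /b/ precedes the voiceless obstruent /f/, so it devoices to [p] by assimilation. /airrabfogoib/ → airrapfogoib.
Rule 3 (degemination): /rr/ is a geminate; the first /r/ deletes. /airrapfogoib/ → airapfogoib.
Rule 4 (final devoicing): /b/ is a voiced stop in word-final position, so it devoices to [p]. /airapfogoib/ → airapfogoip.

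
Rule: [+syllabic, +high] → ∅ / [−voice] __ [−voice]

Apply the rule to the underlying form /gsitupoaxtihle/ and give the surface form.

gstpoaxthle

/i/ is a high vowel flanked by voiceless consonants /s/ and /t/, so it deletes.
/u/ is a high vowel flanked by voiceless consonants /t/ and /p/, so it deletes.
/i/ is a high vowel flanked by voiceless consonants /t/ and /h/, so it deletes.
Surface form: [gstpoaxthle].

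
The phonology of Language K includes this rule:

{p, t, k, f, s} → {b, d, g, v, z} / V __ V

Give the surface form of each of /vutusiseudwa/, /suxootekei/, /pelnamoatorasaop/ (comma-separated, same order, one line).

/vutusiseudwa/: /t/ is a voiceless obstruent between vowels /u/ and /u/, so it voices to [d]. /s/ is a voiceless obstruent between vowels /u/ and /i/, so it voices to [z]. /s/ is a voiceless obstruent between vowels /i/ and /e/, so it voices to [z]. → [vuduzizeudwa].
/suxootekei/: /t/ is a voiceless obstruent between vowels /o/ and /e/, so it voices to [d]. /k/ is a voiceless obstruent between vowels /e/ and /e/, so it voices to [g]. → [suxoodegei].
/pelnamoatorasaop/: /t/ is a voiceless obstruent between vowels /a/ and /o/, so it voices to [d]. /s/ is a voiceless obstruent between vowels /a/ and /a/, so it voices to [z]. → [pelnamoadorazaop].

vuduzizeudwa, suxoodegei, pelnamoadorazaop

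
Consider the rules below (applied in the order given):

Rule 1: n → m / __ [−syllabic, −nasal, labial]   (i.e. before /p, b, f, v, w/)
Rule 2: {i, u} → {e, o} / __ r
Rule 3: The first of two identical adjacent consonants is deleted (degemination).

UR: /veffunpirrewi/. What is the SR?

vefumperewi

Rule 1 (nasal place assimilation): /n/ precedes the labial consonant /p/, so it assimilates in place to [m]. /veffunpirrewi/ → veffumpirrewi.
Rule 2 (pre-rhotic lowering): /i/ is a high vowel immediately before /r/, so it lowers to [e]. /veffumpirrewi/ → veffumperrewi.
Rule 3 (degemination): /ff/ is a geminate; the first /f/ deletes. /rr/ is a geminate; the first /r/ deletes. /veffumperrewi/ → vefumperewi.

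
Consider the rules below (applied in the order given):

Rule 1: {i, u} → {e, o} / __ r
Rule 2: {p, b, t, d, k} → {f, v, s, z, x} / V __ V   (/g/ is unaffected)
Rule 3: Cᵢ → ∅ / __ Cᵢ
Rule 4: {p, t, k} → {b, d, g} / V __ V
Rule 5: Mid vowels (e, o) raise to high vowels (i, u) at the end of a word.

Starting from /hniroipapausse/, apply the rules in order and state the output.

hneroifafausi

Rule 1 (pre-rhotic lowering): /i/ is a high vowel immediately before /r/, so it lowers to [e]. /hniroipapausse/ → hneroipapausse.
Rule 2 (intervocalic spirantization): /p/ is a stop between vowels /i/ and /a/, so it spirantizes to the fricative [f]. /p/ is a stop between vowels /a/ and /a/, so it spirantizes to the fricative [f]. /hneroipapausse/ → hneroifafausse.
Rule 3 (degemination): /ss/ is a geminate; the first /s/ deletes. /hneroifafausse/ → hneroifafause.
Rule 4 (intervocalic voicing): no segment meets the environment; /hneroifafause/ is unchanged.
Rule 5 (final vowel raising): /e/ is a mid vowel in word-final position, so it raises to [i]. /hneroifafause/ → hneroifafausi.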